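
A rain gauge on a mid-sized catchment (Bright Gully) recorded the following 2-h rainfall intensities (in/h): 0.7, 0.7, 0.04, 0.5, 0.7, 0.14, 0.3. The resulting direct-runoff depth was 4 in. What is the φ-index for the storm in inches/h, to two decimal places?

Only the 5 blocks with intensity above φ contribute runoff: 0.7, 0.7, 0.5, 0.7, 0.3 in/h.
Σ(I−φ)·Δt = d  ⇒  (0.7+0.7+0.5+0.7+0.3 − 5φ)·2 = 4
φ = (2.900 − 4/2) / 5 = 0.18 in/h.

φ ≈ 0.18 in/h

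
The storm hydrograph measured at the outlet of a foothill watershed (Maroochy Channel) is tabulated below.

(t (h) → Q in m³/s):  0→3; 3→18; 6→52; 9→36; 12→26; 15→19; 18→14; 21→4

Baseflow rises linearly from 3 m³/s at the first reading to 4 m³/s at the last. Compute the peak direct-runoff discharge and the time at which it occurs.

Subtracting baseflow gives direct-runoff ordinates: 0.00, 14.86, 48.71, 32.57, 22.43, 15.29, 10.14, 0.00 m³/s.
The maximum is 48.71 m³/s, occurring at the reading for t = 6 h.

Q_p = 48.71 m³/s at t = 6 h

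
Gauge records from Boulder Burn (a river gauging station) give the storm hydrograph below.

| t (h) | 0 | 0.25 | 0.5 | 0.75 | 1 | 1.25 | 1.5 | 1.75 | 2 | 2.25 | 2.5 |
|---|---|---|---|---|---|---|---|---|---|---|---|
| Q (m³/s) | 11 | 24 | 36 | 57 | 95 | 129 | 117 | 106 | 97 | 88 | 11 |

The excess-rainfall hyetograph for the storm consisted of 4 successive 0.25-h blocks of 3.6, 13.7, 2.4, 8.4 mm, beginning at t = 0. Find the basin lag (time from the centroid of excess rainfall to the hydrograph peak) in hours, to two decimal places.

Centroid of excess rainfall: t_c = Σ P_i·t̄_i / ΣP_i = 0.5138 h (block centres at 0.125, 0.375, 0.625, 0.875 h).
Hydrograph peak occurs at t = 1.25 h, so basin lag t_L = 1.25 − 0.5138 = 0.74 h.

t_L ≈ 0.74 h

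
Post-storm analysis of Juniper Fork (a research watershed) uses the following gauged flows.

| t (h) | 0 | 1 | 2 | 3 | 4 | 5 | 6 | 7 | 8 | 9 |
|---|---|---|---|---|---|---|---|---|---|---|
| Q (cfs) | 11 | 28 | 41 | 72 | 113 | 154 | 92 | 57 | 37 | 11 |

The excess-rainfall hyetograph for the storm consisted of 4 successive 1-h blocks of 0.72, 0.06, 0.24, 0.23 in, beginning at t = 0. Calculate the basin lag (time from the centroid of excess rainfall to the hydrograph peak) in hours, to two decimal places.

t_L ≈ 3.52 h

Centroid of excess rainfall: t_c = Σ P_i·t̄_i / ΣP_i = 1.4840 h (block centres at 0.5, 1.5, 2.5, 3.5 h).
Hydrograph peak occurs at t = 5 h, so basin lag t_L = 5 − 1.4840 = 3.52 h.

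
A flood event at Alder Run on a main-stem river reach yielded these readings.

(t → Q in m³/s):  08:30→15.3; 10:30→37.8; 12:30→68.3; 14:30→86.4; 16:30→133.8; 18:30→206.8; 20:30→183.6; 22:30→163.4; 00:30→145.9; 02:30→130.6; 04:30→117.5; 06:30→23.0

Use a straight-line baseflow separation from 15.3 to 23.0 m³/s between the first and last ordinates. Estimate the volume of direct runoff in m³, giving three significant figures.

Direct-runoff ordinates (Q − Q_b): 0.00, 21.80, 51.60, 69.00, 115.70, 188.00, 164.10, 143.20, 125.00, 109.00, 95.20, 0.00 m³/s.
ΣQ_DR = 1083 m³/s.
With Δt = 2 h = 7200 s, V = ΣQ_DR · Δt = 1083 × 7200 = 7.79 × 10^6 m³.

V ≈ 7.79 × 10^6 m³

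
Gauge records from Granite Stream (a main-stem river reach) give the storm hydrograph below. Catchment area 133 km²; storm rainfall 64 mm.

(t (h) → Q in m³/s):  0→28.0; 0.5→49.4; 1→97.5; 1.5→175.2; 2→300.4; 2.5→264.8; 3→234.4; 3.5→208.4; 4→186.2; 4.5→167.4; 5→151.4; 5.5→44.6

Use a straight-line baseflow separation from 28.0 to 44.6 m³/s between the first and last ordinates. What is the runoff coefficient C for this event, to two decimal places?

C ≈ 0.31

ΣQ_DR = 1472 m³/s; V = ΣQ_DR·Δt = 2.650 × 10^6 m³.
Runoff depth d = V / A = 19.92 mm.
C = d / P = 19.92 / 64 = 0.31.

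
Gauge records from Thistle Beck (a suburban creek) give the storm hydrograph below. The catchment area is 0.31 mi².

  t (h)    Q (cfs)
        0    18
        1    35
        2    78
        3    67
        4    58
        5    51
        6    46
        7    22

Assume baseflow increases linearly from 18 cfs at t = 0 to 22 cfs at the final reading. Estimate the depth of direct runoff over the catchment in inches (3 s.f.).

Direct runoff: 0.00, 16.43, 58.86, 47.29, 37.71, 30.14, 24.57, 0.00 cfs; ΣQ_DR = 215.0 cfs.
V = ΣQ_DR · Δt = 215.0 × 3600 s = 7.740 × 10^5 ft³.
Over A = 0.31 mi², depth = V / A = 1.07 in.

d ≈ 1.07 in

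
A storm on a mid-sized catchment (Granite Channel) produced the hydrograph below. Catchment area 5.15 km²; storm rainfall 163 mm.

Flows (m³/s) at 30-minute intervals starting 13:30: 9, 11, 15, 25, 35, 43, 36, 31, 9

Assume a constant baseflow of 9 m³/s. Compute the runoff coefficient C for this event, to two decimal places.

C ≈ 0.29

ΣQ_DR = 133.0 m³/s; V = ΣQ_DR·Δt = 2.394 × 10^5 m³.
Runoff depth d = V / A = 46.49 mm.
C = d / P = 46.49 / 163 = 0.29.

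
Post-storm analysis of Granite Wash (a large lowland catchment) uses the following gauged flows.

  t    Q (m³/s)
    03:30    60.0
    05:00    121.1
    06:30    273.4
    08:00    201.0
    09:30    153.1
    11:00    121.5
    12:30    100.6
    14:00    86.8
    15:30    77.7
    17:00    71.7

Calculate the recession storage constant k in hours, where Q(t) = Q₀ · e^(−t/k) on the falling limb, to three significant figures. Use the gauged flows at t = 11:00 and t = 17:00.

k ≈ 11.4 h

On the falling limb, Q drops from 121.5 to 71.7 m³/s between t = 11:00 and t = 17:00 (Δt = 6 h).
k = −Δt / ln(Q₂/Q₁) = −6 / ln(71.7/121.5) = 11.4 h.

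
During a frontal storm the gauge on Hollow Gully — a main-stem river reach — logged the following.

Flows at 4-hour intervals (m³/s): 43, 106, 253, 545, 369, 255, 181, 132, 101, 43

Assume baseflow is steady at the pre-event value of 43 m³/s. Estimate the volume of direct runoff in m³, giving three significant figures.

Direct-runoff ordinates (Q − Q_b): 0.0, 63.0, 210.0, 502.0, 326.0, 212.0, 138.0, 89.0, 58.0, 0.0 m³/s.
ΣQ_DR = 1598 m³/s.
With Δt = 4 h = 14400 s, V = ΣQ_DR · Δt = 1598 × 14400 = 2.30 × 10^7 m³.

V ≈ 2.30 × 10^7 m³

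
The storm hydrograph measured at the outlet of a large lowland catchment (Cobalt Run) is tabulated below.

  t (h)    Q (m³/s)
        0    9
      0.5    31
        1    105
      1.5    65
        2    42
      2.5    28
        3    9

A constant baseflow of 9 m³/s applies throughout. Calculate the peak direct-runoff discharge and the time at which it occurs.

Subtracting baseflow gives direct-runoff ordinates: 0.0, 22.0, 96.0, 56.0, 33.0, 19.0, 0.0 m³/s.
The maximum is 96.0 m³/s, occurring at the reading for t = 1 h.

Q_p = 96.0 m³/s at t = 1 h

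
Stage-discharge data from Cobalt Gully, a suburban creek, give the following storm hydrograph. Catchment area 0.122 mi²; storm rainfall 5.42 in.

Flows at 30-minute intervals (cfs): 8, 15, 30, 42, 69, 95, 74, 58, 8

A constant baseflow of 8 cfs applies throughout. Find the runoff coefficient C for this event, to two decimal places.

ΣQ_DR = 327.0 cfs; V = ΣQ_DR·Δt = 5.886 × 10^5 ft³.
Runoff depth d = V / A = 2.077 in.
C = d / P = 2.077 / 5.42 = 0.38.

C ≈ 0.38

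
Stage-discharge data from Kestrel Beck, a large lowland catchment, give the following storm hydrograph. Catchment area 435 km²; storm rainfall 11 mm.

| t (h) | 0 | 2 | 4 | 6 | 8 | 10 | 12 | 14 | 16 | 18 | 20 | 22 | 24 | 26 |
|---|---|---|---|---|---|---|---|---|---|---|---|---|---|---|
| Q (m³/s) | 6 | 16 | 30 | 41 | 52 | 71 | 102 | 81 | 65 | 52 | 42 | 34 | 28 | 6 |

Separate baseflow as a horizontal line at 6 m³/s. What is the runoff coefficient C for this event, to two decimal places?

C ≈ 0.82

ΣQ_DR = 542.0 m³/s; V = ΣQ_DR·Δt = 3.902 × 10^6 m³.
Runoff depth d = V / A = 8.971 mm.
C = d / P = 8.971 / 11 = 0.82.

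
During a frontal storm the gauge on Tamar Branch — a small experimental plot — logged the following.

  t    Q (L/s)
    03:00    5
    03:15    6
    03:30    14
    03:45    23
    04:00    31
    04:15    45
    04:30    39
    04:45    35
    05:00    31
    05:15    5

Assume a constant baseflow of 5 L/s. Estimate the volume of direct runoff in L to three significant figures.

V ≈ 1.66 × 10^5 L

Direct-runoff ordinates (Q − Q_b): 0.0, 1.0, 9.0, 18.0, 26.0, 40.0, 34.0, 30.0, 26.0, 0.0 L/s.
ΣQ_DR = 184.0 L/s.
With Δt = 0.25 h = 900 s, V = ΣQ_DR · Δt = 184.0 × 900 = 1.66 × 10^5 L.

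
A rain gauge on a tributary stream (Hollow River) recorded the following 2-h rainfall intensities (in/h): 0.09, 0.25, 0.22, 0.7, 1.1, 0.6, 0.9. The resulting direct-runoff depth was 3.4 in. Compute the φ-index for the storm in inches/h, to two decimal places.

Only the 4 blocks with intensity above φ contribute runoff: 0.7, 1.1, 0.6, 0.9 in/h.
Σ(I−φ)·Δt = d  ⇒  (0.7+1.1+0.6+0.9 − 4φ)·2 = 3.4
φ = (3.300 − 3.4/2) / 4 = 0.40 in/h.

φ ≈ 0.40 in/h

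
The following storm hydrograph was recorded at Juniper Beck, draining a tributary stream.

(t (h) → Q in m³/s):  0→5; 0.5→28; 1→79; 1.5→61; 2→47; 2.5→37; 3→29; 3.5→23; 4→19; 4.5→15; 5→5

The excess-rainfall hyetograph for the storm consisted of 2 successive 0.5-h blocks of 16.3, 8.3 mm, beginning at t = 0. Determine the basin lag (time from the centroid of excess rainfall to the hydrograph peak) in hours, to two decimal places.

Centroid of excess rainfall: t_c = Σ P_i·t̄_i / ΣP_i = 0.4187 h (block centres at 0.25, 0.75 h).
Hydrograph peak occurs at t = 1 h, so basin lag t_L = 1 − 0.4187 = 0.58 h.

t_L ≈ 0.58 h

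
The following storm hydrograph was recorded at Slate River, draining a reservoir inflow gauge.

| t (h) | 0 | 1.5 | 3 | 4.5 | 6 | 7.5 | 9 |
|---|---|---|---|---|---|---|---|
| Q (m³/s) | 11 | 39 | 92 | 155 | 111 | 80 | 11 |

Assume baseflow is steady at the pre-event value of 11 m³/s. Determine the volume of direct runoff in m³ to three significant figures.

Direct-runoff ordinates (Q − Q_b): 0.0, 28.0, 81.0, 144.0, 100.0, 69.0, 0.0 m³/s.
ΣQ_DR = 422.0 m³/s.
With Δt = 1.5 h = 5400 s, V = ΣQ_DR · Δt = 422.0 × 5400 = 2.28 × 10^6 m³.

V ≈ 2.28 × 10^6 m³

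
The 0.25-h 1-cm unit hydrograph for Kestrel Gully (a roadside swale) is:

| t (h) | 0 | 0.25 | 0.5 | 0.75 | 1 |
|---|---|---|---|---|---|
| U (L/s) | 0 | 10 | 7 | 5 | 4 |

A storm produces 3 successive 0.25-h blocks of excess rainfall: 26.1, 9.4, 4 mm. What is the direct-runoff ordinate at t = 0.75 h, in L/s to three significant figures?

Q ≈ 23.6 L/s

By discrete convolution, Q_j = Σ (P_i / 10 mm) · U_{j−i}.
At t = 0.75 h (j=3): Q = (26.1/10)·5 + (9.4/10)·7 + (4/10)·10 = 23.6 L/s.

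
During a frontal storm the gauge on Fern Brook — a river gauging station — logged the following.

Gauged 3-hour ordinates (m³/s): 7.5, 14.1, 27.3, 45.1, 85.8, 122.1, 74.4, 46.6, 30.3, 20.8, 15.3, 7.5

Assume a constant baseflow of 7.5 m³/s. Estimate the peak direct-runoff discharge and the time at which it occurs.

Subtracting baseflow gives direct-runoff ordinates: 0.0, 6.6, 19.8, 37.6, 78.3, 114.6, 66.9, 39.1, 22.8, 13.3, 7.8, 0.0 m³/s.
The maximum is 114.6 m³/s, occurring at the reading for t = 15 h.

Q_p = 114.6 m³/s at t = 15 h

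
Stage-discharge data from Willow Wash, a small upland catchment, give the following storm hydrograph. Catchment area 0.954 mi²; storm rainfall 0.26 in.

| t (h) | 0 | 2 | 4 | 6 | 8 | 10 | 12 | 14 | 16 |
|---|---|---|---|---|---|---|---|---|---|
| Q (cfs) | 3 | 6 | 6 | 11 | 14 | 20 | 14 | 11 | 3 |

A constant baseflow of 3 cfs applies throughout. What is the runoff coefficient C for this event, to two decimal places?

ΣQ_DR = 61.00 cfs; V = ΣQ_DR·Δt = 4.392 × 10^5 ft³.
Runoff depth d = V / A = 0.1982 in.
C = d / P = 0.1982 / 0.26 = 0.76.

C ≈ 0.76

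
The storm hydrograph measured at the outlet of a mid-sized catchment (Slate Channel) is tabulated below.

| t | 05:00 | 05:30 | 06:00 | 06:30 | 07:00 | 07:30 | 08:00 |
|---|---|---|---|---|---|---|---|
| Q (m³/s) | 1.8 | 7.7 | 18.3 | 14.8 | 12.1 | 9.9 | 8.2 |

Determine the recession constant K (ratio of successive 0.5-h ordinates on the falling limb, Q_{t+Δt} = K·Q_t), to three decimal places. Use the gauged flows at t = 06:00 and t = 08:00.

Using the recession-limb readings at t = 06:00 and t = 08:00: Q falls from 18.3 to 8.2 m³/s over 4 intervals.
K = (Q₂/Q₁)^(1/4) = (8.2/18.3)^(1/4) = 0.818.

K ≈ 0.818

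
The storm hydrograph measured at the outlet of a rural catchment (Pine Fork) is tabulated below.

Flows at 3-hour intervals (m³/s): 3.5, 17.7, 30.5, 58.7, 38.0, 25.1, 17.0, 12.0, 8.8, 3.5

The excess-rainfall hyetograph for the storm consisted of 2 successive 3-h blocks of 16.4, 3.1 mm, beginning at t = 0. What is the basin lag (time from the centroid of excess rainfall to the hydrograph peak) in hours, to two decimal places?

Centroid of excess rainfall: t_c = Σ P_i·t̄_i / ΣP_i = 1.9769 h (block centres at 1.5, 4.5 h).
Hydrograph peak occurs at t = 9 h, so basin lag t_L = 9 − 1.9769 = 7.02 h.

t_L ≈ 7.02 h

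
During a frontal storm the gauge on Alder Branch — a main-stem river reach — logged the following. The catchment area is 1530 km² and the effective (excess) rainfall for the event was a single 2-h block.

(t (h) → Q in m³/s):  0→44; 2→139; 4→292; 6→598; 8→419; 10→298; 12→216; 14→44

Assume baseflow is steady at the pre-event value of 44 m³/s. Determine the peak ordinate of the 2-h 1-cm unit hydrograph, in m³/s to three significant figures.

Direct runoff: 0.0, 95.0, 248.0, 554.0, 375.0, 254.0, 172.0, 0.0 m³/s; ΣQ_DR = 1698 m³/s, peak = 554.0 m³/s.
Runoff depth d = ΣQ_DR·Δt / A = 1698 × 7200 / (1530 km²) = 7.991 mm.
The 1-cm UH is the DRH scaled by (10 mm)/d, so U_p = 554.0 × 10/7.991 = 693 m³/s.

U_p ≈ 693 m³/s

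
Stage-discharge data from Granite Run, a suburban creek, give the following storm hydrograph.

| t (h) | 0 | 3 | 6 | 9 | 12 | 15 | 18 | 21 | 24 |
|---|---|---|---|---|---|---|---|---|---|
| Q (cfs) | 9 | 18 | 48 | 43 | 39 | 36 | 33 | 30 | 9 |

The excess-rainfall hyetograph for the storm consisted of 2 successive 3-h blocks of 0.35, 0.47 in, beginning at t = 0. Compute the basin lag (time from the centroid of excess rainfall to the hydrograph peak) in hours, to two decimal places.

t_L ≈ 2.78 h

Centroid of excess rainfall: t_c = Σ P_i·t̄_i / ΣP_i = 3.2195 h (block centres at 1.5, 4.5 h).
Hydrograph peak occurs at t = 6 h, so basin lag t_L = 6 − 3.2195 = 2.78 h.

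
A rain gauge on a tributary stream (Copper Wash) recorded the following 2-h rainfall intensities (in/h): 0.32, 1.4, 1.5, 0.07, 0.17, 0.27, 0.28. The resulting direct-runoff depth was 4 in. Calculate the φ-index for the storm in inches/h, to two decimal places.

Only the 2 blocks with intensity above φ contribute runoff: 1.4, 1.5 in/h.
Σ(I−φ)·Δt = d  ⇒  (1.4+1.5 − 2φ)·2 = 4
φ = (2.900 − 4/2) / 2 = 0.45 in/h.

φ ≈ 0.45 in/h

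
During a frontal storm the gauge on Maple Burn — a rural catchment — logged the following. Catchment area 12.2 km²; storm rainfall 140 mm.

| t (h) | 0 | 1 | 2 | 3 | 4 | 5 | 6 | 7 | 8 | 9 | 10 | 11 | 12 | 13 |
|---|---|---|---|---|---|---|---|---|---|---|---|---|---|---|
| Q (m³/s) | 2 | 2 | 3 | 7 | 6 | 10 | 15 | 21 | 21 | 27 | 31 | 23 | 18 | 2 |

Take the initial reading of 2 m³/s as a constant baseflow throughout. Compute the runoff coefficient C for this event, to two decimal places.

ΣQ_DR = 160.0 m³/s; V = ΣQ_DR·Δt = 5.760 × 10^5 m³.
Runoff depth d = V / A = 47.21 mm.
C = d / P = 47.21 / 140 = 0.34.

C ≈ 0.34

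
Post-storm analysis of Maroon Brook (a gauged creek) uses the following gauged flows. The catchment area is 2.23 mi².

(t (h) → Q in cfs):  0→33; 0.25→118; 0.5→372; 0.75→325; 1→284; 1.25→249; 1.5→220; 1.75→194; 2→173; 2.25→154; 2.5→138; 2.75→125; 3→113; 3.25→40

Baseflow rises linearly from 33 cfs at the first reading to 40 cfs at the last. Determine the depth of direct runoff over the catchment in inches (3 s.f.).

Direct runoff: 0.00, 84.46, 337.92, 290.38, 248.85, 213.31, 183.77, 157.23, 135.69, 116.15, 99.62, 86.08, 73.54, 0.00 cfs; ΣQ_DR = 2027 cfs.
V = ΣQ_DR · Δt = 2027 × 900 s = 1.824 × 10^6 ft³.
Over A = 2.23 mi², depth = V / A = 0.352 in.

d ≈ 0.352 in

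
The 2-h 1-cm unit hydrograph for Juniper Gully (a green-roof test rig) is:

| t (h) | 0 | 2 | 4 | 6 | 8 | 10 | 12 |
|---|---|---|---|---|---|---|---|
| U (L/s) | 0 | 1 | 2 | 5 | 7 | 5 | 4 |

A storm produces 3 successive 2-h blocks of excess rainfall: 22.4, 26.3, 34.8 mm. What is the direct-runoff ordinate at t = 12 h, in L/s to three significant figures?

By discrete convolution, Q_j = Σ (P_i / 10 mm) · U_{j−i}.
At t = 12 h (j=6): Q = (22.4/10)·4 + (26.3/10)·5 + (34.8/10)·7 = 46.5 L/s.

Q ≈ 46.5 L/s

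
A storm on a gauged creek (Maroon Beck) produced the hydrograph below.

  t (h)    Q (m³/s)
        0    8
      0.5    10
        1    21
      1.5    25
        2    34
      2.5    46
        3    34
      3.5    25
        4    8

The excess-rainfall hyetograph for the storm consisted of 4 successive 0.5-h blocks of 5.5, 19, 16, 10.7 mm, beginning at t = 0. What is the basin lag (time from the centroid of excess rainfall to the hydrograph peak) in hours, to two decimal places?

Centroid of excess rainfall: t_c = Σ P_i·t̄_i / ΣP_i = 1.0615 h (block centres at 0.25, 0.75, 1.25, 1.75 h).
Hydrograph peak occurs at t = 2.5 h, so basin lag t_L = 2.5 − 1.0615 = 1.44 h.

t_L ≈ 1.44 h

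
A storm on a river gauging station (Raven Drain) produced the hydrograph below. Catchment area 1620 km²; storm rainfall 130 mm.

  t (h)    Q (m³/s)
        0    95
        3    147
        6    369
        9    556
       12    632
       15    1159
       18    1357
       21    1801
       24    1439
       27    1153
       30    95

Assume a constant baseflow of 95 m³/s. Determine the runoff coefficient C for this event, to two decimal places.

C ≈ 0.40

ΣQ_DR = 7758 m³/s; V = ΣQ_DR·Δt = 8.379 × 10^7 m³.
Runoff depth d = V / A = 51.72 mm.
C = d / P = 51.72 / 130 = 0.40.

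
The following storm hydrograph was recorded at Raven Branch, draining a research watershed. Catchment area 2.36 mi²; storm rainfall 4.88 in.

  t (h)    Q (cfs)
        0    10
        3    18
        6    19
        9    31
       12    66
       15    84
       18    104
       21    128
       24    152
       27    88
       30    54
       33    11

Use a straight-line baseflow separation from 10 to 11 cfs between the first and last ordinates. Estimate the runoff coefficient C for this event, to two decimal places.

C ≈ 0.26

ΣQ_DR = 639.0 cfs; V = ΣQ_DR·Δt = 6.901 × 10^6 ft³.
Runoff depth d = V / A = 1.259 in.
C = d / P = 1.259 / 4.88 = 0.26.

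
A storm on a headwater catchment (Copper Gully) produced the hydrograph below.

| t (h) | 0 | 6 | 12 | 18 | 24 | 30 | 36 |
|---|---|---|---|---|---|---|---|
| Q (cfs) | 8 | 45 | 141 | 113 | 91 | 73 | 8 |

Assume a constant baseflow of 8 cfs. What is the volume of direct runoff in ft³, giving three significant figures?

V ≈ 9.14 × 10^6 ft³

Direct-runoff ordinates (Q − Q_b): 0.0, 37.0, 133.0, 105.0, 83.0, 65.0, 0.0 cfs.
ΣQ_DR = 423.0 cfs.
With Δt = 6 h = 21600 s, V = ΣQ_DR · Δt = 423.0 × 21600 = 9.14 × 10^6 ft³.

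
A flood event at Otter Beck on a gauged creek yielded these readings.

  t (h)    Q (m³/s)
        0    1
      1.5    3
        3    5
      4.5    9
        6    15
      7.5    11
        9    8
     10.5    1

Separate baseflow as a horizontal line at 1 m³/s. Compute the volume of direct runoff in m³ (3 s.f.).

Direct-runoff ordinates (Q − Q_b): 0.0, 2.0, 4.0, 8.0, 14.0, 10.0, 7.0, 0.0 m³/s.
ΣQ_DR = 45.00 m³/s.
With Δt = 1.5 h = 5400 s, V = ΣQ_DR · Δt = 45.00 × 5400 = 2.43 × 10^5 m³.

V ≈ 2.43 × 10^5 m³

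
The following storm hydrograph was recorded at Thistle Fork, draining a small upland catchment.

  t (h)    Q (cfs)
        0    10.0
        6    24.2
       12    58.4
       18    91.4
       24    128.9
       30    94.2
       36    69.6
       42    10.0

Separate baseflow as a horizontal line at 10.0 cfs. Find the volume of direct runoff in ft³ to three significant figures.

V ≈ 8.78 × 10^6 ft³

Direct-runoff ordinates (Q − Q_b): 0.0, 14.2, 48.4, 81.4, 118.9, 84.2, 59.6, 0.0 cfs.
ΣQ_DR = 406.7 cfs.
With Δt = 6 h = 21600 s, V = ΣQ_DR · Δt = 406.7 × 21600 = 8.78 × 10^6 ft³.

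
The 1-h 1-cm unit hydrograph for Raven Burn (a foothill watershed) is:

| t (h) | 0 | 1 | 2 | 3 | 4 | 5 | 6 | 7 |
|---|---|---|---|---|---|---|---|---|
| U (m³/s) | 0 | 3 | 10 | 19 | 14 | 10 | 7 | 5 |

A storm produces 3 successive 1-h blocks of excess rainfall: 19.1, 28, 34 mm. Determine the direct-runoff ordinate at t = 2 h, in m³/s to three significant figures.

By discrete convolution, Q_j = Σ (P_i / 10 mm) · U_{j−i}.
At t = 2 h (j=2): Q = (19.1/10)·10 + (28/10)·3 + (34/10)·0 = 27.5 m³/s.

Q ≈ 27.5 m³/s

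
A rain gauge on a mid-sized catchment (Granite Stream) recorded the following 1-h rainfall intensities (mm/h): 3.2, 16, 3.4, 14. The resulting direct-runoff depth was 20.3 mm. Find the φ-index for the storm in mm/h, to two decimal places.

Only the 2 blocks with intensity above φ contribute runoff: 16, 14 mm/h.
Σ(I−φ)·Δt = d  ⇒  (16+14 − 2φ)·1 = 20.3
φ = (30.00 − 20.3/1) / 2 = 4.85 mm/h.

φ ≈ 4.85 mm/h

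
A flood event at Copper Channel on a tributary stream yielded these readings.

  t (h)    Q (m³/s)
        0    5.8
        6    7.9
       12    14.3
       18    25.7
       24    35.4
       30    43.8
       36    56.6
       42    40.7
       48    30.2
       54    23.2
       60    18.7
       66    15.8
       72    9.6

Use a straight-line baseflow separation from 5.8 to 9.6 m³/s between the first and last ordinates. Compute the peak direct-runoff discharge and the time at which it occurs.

Q_p = 48.90 m³/s at t = 36 h

Subtracting baseflow gives direct-runoff ordinates: 0.00, 1.78, 7.87, 18.95, 28.33, 36.42, 48.90, 32.68, 21.87, 14.55, 9.73, 6.52, 0.00 m³/s.
The maximum is 48.90 m³/s, occurring at the reading for t = 36 h.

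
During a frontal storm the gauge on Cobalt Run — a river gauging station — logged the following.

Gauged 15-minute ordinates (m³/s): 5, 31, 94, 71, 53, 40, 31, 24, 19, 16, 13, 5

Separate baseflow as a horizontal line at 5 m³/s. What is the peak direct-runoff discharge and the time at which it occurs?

Q_p = 89.0 m³/s at t = 0.5 h

Subtracting baseflow gives direct-runoff ordinates: 0.0, 26.0, 89.0, 66.0, 48.0, 35.0, 26.0, 19.0, 14.0, 11.0, 8.0, 0.0 m³/s.
The maximum is 89.0 m³/s, occurring at the reading for t = 0.5 h.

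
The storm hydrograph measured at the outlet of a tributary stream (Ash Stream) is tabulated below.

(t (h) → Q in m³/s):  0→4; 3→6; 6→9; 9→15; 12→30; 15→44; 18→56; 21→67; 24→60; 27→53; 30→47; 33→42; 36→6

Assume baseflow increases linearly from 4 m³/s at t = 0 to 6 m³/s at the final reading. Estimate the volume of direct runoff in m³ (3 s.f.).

Direct-runoff ordinates (Q − Q_b): 0.00, 1.83, 4.67, 10.50, 25.33, 39.17, 51.00, 61.83, 54.67, 47.50, 41.33, 36.17, 0.00 m³/s.
ΣQ_DR = 374.0 m³/s.
With Δt = 3 h = 10800 s, V = ΣQ_DR · Δt = 374.0 × 10800 = 4.04 × 10^6 m³.

V ≈ 4.04 × 10^6 m³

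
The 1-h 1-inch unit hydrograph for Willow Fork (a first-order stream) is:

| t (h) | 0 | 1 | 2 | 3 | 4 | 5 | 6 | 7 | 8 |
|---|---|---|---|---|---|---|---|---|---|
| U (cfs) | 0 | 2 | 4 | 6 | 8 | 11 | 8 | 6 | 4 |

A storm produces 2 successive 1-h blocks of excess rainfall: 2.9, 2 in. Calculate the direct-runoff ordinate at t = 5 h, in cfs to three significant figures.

Q ≈ 47.9 cfs

By discrete convolution, Q_j = Σ (P_i / 1 in) · U_{j−i}.
At t = 5 h (j=5): Q = (2.9/1)·11 + (2/1)·8 = 47.9 cfs.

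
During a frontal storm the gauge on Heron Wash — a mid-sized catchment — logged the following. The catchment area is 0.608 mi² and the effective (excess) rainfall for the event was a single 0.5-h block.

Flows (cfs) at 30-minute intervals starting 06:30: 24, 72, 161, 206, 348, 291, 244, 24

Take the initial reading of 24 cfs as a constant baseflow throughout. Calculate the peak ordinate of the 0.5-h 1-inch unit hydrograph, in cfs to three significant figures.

Direct runoff: 0.0, 48.0, 137.0, 182.0, 324.0, 267.0, 220.0, 0.0 cfs; ΣQ_DR = 1178 cfs, peak = 324.0 cfs.
Runoff depth d = ΣQ_DR·Δt / A = 1178 × 1800 / (0.608 mi²) = 1.501 in.
The 1-inch UH is the DRH scaled by (1 in)/d, so U_p = 324.0 × 1/1.501 = 216 cfs.

U_p ≈ 216 cfs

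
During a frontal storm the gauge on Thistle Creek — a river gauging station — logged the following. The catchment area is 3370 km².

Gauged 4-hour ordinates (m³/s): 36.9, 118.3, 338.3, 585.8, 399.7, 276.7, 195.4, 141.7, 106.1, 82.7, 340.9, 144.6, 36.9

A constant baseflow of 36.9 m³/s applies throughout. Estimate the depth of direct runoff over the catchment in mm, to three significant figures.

Direct runoff: 0.0, 81.4, 301.4, 548.9, 362.8, 239.8, 158.5, 104.8, 69.2, 45.8, 304.0, 107.7, 0.0 m³/s; ΣQ_DR = 2324 m³/s.
V = ΣQ_DR · Δt = 2324 × 14400 s = 3.347 × 10^7 m³.
Over A = 3370 km², depth = V / A = 9.93 mm.

d ≈ 9.93 mm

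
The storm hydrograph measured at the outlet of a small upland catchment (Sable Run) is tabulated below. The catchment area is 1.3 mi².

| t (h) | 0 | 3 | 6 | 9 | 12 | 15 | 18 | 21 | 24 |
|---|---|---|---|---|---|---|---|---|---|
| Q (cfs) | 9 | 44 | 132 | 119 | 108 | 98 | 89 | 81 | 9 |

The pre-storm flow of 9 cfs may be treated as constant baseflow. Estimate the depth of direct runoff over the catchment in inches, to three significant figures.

d ≈ 2.17 in

Direct runoff: 0.0, 35.0, 123.0, 110.0, 99.0, 89.0, 80.0, 72.0, 0.0 cfs; ΣQ_DR = 608.0 cfs.
V = ΣQ_DR · Δt = 608.0 × 10800 s = 6.566 × 10^6 ft³.
Over A = 1.3 mi², depth = V / A = 2.17 in.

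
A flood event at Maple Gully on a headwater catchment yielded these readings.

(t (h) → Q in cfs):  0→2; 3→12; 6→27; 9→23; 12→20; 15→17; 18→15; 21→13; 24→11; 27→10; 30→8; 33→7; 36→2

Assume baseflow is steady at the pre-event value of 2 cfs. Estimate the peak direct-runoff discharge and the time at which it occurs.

Q_p = 25.0 cfs at t = 6 h

Subtracting baseflow gives direct-runoff ordinates: 0.0, 10.0, 25.0, 21.0, 18.0, 15.0, 13.0, 11.0, 9.0, 8.0, 6.0, 5.0, 0.0 cfs.
The maximum is 25.0 cfs, occurring at the reading for t = 6 h.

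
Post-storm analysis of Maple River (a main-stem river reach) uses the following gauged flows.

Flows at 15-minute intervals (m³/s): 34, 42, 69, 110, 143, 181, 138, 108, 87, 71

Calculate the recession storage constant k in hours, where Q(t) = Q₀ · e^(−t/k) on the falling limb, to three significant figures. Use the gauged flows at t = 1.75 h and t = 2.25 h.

On the falling limb, Q drops from 108 to 71 m³/s between t = 1.75 h and t = 2.25 h (Δt = 0.5 h).
k = −Δt / ln(Q₂/Q₁) = −0.5 / ln(71/108) = 1.19 h.

k ≈ 1.19 h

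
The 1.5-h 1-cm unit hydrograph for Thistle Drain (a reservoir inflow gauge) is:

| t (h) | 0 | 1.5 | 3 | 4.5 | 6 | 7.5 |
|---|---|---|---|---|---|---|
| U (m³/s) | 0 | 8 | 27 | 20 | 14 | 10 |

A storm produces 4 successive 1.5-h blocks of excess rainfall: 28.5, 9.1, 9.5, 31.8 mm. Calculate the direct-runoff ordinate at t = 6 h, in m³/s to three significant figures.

By discrete convolution, Q_j = Σ (P_i / 10 mm) · U_{j−i}.
At t = 6 h (j=4): Q = (28.5/10)·14 + (9.1/10)·20 + (9.5/10)·27 + (31.8/10)·8 = 109 m³/s.

Q ≈ 109 m³/s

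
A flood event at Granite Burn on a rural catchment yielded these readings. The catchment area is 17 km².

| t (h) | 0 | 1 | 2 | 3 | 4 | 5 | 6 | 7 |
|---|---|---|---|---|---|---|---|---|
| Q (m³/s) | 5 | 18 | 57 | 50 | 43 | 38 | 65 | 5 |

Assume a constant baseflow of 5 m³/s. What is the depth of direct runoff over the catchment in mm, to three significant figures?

Direct runoff: 0.0, 13.0, 52.0, 45.0, 38.0, 33.0, 60.0, 0.0 m³/s; ΣQ_DR = 241.0 m³/s.
V = ΣQ_DR · Δt = 241.0 × 3600 s = 8.676 × 10^5 m³.
Over A = 17 km², depth = V / A = 51.0 mm.

d ≈ 51.0 mm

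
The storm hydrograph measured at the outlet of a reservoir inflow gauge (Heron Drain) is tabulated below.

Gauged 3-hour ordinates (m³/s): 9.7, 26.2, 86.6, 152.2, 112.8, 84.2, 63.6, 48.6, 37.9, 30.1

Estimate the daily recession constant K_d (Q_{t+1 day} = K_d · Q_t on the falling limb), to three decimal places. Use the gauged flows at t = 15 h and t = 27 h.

K_d ≈ 0.128

Between t = 15 h and t = 27 h the flow falls from 84.2 to 30.1 m³/s over 4×3 h = 12 h.
Per-interval ratio K = (30.1/84.2)^(1/4) = 0.7732; K_d = K^(24/3) = 0.128.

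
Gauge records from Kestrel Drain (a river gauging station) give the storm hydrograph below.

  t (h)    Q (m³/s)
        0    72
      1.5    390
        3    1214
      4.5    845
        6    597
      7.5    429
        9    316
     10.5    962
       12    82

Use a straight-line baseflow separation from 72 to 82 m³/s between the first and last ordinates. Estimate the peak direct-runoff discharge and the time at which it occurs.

Subtracting baseflow gives direct-runoff ordinates: 0.00, 316.75, 1139.50, 769.25, 520.00, 350.75, 236.50, 881.25, 0.00 m³/s.
The maximum is 1139.50 m³/s, occurring at the reading for t = 3 h.

Q_p = 1139.50 m³/s at t = 3 h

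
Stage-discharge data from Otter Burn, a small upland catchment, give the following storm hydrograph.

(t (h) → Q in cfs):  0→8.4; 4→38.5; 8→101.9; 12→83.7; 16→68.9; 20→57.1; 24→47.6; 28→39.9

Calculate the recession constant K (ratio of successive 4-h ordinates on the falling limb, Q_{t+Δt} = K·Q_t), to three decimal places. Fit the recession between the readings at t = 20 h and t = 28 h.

K ≈ 0.836

Using the recession-limb readings at t = 20 h and t = 28 h: Q falls from 57.1 to 39.9 cfs over 2 intervals.
K = (Q₂/Q₁)^(1/2) = (39.9/57.1)^(1/2) = 0.836.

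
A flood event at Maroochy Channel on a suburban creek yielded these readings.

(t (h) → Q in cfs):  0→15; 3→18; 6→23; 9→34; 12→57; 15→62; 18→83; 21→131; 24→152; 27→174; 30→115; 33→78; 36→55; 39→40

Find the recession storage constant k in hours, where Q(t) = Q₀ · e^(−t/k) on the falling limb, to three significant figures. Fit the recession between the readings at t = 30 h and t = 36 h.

On the falling limb, Q drops from 115 to 55 cfs between t = 30 h and t = 36 h (Δt = 6 h).
k = −Δt / ln(Q₂/Q₁) = −6 / ln(55/115) = 8.13 h.

k ≈ 8.13 h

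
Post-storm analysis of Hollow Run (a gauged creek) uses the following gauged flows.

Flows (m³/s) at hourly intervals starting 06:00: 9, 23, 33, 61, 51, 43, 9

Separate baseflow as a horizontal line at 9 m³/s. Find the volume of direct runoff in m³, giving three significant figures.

V ≈ 5.98 × 10^5 m³

Direct-runoff ordinates (Q − Q_b): 0.0, 14.0, 24.0, 52.0, 42.0, 34.0, 0.0 m³/s.
ΣQ_DR = 166.0 m³/s.
With Δt = 1 h = 3600 s, V = ΣQ_DR · Δt = 166.0 × 3600 = 5.98 × 10^5 m³.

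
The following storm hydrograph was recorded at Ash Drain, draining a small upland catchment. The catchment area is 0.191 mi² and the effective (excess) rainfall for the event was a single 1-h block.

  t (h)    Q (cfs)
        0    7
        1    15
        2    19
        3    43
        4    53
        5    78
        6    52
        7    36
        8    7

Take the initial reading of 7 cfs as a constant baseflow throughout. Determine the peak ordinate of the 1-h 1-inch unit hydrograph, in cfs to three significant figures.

Direct runoff: 0.0, 8.0, 12.0, 36.0, 46.0, 71.0, 45.0, 29.0, 0.0 cfs; ΣQ_DR = 247.0 cfs, peak = 71.0 cfs.
Runoff depth d = ΣQ_DR·Δt / A = 247.0 × 3600 / (0.191 mi²) = 2.004 in.
The 1-inch UH is the DRH scaled by (1 in)/d, so U_p = 71.0 × 1/2.004 = 35.4 cfs.

U_p ≈ 35.4 cfs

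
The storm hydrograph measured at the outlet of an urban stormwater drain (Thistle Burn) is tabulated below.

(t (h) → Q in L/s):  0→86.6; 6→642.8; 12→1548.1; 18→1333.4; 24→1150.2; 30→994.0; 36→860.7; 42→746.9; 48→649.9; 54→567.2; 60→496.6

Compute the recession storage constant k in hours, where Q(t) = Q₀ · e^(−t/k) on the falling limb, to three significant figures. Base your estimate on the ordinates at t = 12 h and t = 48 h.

k ≈ 41.5 h

On the falling limb, Q drops from 1548.1 to 649.9 L/s between t = 12 h and t = 48 h (Δt = 36 h).
k = −Δt / ln(Q₂/Q₁) = −36 / ln(649.9/1548.1) = 41.5 h.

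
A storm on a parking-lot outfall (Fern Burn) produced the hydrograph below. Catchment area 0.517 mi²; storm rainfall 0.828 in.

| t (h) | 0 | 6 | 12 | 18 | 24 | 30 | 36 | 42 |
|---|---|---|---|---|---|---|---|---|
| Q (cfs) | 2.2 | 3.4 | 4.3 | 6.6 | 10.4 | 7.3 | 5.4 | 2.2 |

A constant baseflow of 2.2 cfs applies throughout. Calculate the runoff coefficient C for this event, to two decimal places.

C ≈ 0.53

ΣQ_DR = 24.20 cfs; V = ΣQ_DR·Δt = 5.227 × 10^5 ft³.
Runoff depth d = V / A = 0.4352 in.
C = d / P = 0.4352 / 0.828 = 0.53.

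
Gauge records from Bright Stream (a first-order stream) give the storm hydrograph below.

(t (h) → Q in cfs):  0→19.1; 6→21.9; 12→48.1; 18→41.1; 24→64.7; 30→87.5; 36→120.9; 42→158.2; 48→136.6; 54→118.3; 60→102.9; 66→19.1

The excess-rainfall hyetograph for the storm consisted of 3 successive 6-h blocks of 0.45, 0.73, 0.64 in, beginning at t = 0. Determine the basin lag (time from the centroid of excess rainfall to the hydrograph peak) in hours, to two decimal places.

Centroid of excess rainfall: t_c = Σ P_i·t̄_i / ΣP_i = 9.6264 h (block centres at 3, 9, 15 h).
Hydrograph peak occurs at t = 42 h, so basin lag t_L = 42 − 9.6264 = 32.37 h.

t_L ≈ 32.37 h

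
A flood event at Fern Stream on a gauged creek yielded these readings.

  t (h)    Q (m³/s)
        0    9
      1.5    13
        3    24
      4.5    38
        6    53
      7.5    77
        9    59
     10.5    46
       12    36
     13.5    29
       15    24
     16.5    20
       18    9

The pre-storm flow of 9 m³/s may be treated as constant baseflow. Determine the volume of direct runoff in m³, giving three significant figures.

Direct-runoff ordinates (Q − Q_b): 0.0, 4.0, 15.0, 29.0, 44.0, 68.0, 50.0, 37.0, 27.0, 20.0, 15.0, 11.0, 0.0 m³/s.
ΣQ_DR = 320.0 m³/s.
With Δt = 1.5 h = 5400 s, V = ΣQ_DR · Δt = 320.0 × 5400 = 1.73 × 10^6 m³.

V ≈ 1.73 × 10^6 m³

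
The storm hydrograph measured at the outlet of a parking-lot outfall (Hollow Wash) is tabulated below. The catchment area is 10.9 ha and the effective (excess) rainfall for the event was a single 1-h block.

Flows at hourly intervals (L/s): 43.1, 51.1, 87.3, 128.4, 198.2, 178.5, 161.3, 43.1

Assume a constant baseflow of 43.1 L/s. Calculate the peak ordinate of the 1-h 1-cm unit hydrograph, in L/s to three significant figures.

U_p ≈ 86.0 L/s

Direct runoff: 0.0, 8.0, 44.2, 85.3, 155.1, 135.4, 118.2, 0.0 L/s; ΣQ_DR = 546.2 L/s, peak = 155.1 L/s.
Runoff depth d = ΣQ_DR·Δt / A = 546.2 × 3600 / (10.9 ha) = 18.04 mm.
The 1-cm UH is the DRH scaled by (10 mm)/d, so U_p = 155.1 × 10/18.04 = 86.0 L/s.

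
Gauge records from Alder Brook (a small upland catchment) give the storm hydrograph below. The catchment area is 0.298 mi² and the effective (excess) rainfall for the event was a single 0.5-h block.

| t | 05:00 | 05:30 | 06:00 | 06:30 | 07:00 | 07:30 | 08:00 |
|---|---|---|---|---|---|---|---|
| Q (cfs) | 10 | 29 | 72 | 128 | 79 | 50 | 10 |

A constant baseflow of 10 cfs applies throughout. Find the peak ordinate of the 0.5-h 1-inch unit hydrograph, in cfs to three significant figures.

U_p ≈ 147 cfs

Direct runoff: 0.0, 19.0, 62.0, 118.0, 69.0, 40.0, 0.0 cfs; ΣQ_DR = 308.0 cfs, peak = 118.0 cfs.
Runoff depth d = ΣQ_DR·Δt / A = 308.0 × 1800 / (0.298 mi²) = 0.8008 in.
The 1-inch UH is the DRH scaled by (1 in)/d, so U_p = 118.0 × 1/0.8008 = 147 cfs.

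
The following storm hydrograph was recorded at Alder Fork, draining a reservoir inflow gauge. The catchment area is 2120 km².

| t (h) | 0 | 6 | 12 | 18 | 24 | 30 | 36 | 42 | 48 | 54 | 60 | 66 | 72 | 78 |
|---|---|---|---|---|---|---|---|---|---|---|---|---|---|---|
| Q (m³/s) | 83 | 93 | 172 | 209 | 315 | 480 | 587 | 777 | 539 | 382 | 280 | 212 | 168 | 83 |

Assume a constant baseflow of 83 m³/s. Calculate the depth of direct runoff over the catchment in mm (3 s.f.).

Direct runoff: 0.0, 10.0, 89.0, 126.0, 232.0, 397.0, 504.0, 694.0, 456.0, 299.0, 197.0, 129.0, 85.0, 0.0 m³/s; ΣQ_DR = 3218 m³/s.
V = ΣQ_DR · Δt = 3218 × 21600 s = 6.951 × 10^7 m³.
Over A = 2120 km², depth = V / A = 32.8 mm.

d ≈ 32.8 mm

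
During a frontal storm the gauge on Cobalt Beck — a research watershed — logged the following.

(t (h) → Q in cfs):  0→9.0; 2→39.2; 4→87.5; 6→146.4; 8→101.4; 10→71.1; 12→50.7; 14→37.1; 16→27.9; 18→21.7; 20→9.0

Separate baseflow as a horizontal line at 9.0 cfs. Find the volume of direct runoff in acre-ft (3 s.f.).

V ≈ 83.0 acre-ft

Direct-runoff ordinates (Q − Q_b): 0.0, 30.2, 78.5, 137.4, 92.4, 62.1, 41.7, 28.1, 18.9, 12.7, 0.0 cfs.
ΣQ_DR = 502.0 cfs.
With Δt = 2 h = 7200 s, V = ΣQ_DR · Δt = 502.0 × 7200 = 3.61 × 10^6 ft³ = 83.0 acre-ft.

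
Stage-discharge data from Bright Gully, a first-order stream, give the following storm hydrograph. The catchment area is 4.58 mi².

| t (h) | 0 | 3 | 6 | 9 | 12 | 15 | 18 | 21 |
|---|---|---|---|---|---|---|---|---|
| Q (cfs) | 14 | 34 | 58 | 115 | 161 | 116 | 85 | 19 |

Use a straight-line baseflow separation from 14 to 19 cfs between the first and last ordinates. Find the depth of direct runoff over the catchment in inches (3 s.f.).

d ≈ 0.477 in

Direct runoff: 0.00, 19.29, 42.57, 98.86, 144.14, 98.43, 66.71, 0.00 cfs; ΣQ_DR = 470.0 cfs.
V = ΣQ_DR · Δt = 470.0 × 10800 s = 5.076 × 10^6 ft³.
Over A = 4.58 mi², depth = V / A = 0.477 in.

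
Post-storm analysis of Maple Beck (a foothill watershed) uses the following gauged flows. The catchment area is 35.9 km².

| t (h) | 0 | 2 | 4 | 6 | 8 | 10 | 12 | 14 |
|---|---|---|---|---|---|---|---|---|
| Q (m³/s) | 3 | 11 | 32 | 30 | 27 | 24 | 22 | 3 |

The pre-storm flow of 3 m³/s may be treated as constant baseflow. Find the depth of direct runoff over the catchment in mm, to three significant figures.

d ≈ 25.7 mm

Direct runoff: 0.0, 8.0, 29.0, 27.0, 24.0, 21.0, 19.0, 0.0 m³/s; ΣQ_DR = 128.0 m³/s.
V = ΣQ_DR · Δt = 128.0 × 7200 s = 9.216 × 10^5 m³.
Over A = 35.9 km², depth = V / A = 25.7 mm.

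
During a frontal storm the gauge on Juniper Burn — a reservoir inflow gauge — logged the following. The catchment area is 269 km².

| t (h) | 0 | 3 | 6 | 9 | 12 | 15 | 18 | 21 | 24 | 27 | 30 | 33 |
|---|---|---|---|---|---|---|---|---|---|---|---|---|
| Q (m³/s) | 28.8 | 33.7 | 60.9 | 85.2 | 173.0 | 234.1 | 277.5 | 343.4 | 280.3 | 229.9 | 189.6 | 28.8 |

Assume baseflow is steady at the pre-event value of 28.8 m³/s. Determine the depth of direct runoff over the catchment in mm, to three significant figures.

d ≈ 65.0 mm

Direct runoff: 0.0, 4.9, 32.1, 56.4, 144.2, 205.3, 248.7, 314.6, 251.5, 201.1, 160.8, 0.0 m³/s; ΣQ_DR = 1620 m³/s.
V = ΣQ_DR · Δt = 1620 × 10800 s = 1.749 × 10^7 m³.
Over A = 269 km², depth = V / A = 65.0 mm.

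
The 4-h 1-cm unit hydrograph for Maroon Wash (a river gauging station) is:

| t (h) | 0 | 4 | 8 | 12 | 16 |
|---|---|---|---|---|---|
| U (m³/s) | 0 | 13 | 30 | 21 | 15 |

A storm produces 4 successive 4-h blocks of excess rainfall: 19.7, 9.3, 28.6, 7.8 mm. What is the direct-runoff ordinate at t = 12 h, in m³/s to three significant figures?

By discrete convolution, Q_j = Σ (P_i / 10 mm) · U_{j−i}.
At t = 12 h (j=3): Q = (19.7/10)·21 + (9.3/10)·30 + (28.6/10)·13 + (7.8/10)·0 = 106 m³/s.

Q ≈ 106 m³/s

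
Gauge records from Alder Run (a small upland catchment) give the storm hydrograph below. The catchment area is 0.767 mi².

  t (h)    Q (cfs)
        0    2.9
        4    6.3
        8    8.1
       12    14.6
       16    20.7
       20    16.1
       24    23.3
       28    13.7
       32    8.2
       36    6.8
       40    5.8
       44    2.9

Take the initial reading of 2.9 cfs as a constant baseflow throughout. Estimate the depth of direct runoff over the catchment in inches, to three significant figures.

Direct runoff: 0.0, 3.4, 5.2, 11.7, 17.8, 13.2, 20.4, 10.8, 5.3, 3.9, 2.9, 0.0 cfs; ΣQ_DR = 94.60 cfs.
V = ΣQ_DR · Δt = 94.60 × 14400 s = 1.362 × 10^6 ft³.
Over A = 0.767 mi², depth = V / A = 0.764 in.

d ≈ 0.764 in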